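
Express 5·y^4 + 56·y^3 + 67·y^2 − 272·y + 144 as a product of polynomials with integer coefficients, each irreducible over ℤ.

Among the possible rational roots, y = 1 is a root, so (y − 1) divides it; the quotient is 5·y^3 + 61·y^2 + 128·y − 144.
Continuing, y = 4/5 is a root, so (5·y − 4) is a factor; dividing leaves y^2 + 13·y + 36.
The remaining quadratic factors as (y + 4)(y + 9).

(5·y − 4)·(y + 4)·(y + 9)·(y − 1)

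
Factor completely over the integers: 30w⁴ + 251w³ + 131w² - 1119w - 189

Testing divisors of the constant over divisors of the leading coefficient, w = 9/5 is a root, so (5w - 9) is a factor; dividing leaves 6w³ + 61w² + 136w + 21.
Continuing, w = -7 is a root, so (w + 7) divides it; the quotient is 6w² + 19w + 3.
The remaining quadratic factors as (w + 3)(6w + 1).

(5w - 9)(6w + 1)(w + 3)(w + 7)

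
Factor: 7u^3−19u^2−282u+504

(7u−12)(u+6)(u−7)

By the rational root theorem, u = −6 is a root, so (u+6) is a factor; dividing leaves 7u^2−61u+84.
The remaining quadratic factors as (7u−12)(u−7).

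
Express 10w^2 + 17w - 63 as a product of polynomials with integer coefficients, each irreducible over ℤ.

(2w + 7)(5w - 9)

Need a pair with product 10·(-63) = -630 and sum 17: that's -18 and 35.
Split the middle term: 10w^2 - 18w + 35w - 63 = 2w(5w - 9) + 7(5w - 9).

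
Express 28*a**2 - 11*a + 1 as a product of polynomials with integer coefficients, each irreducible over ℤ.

(4*a - 1)*(7*a - 1)

Need a pair with product 28·1 = 28 and sum -11: that's -7 and -4.
Split the middle term: 28*a**2 - 7*a - 4*a + 1 = 7*a*(4*a - 1) - (4*a - 1).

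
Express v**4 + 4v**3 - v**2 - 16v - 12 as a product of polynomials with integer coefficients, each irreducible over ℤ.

Testing divisors of the constant over divisors of the leading coefficient, v = -3 is a root, so (v + 3) divides it; the quotient is v**3 + v**2 - 4v - 4.
Continuing, v = -1 is a root, so (v + 1) divides it; the quotient is v**2 - 4.
The remaining quadratic factors as (v + 2)(v - 2).

(v + 1)(v + 2)(v + 3)(v - 2)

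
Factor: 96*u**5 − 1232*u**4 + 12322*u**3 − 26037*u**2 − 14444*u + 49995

Testing divisors of the constant over divisors of the leading coefficient, u = 9/4 is a root, so (4*u − 9) divides it; the quotient is 24*u**4 − 254*u**3 + 2509*u**2 − 864*u − 5555.
Next, u = 11/6 is a root, so (6*u − 11) is a factor; dividing leaves 4*u**3 − 35*u**2 + 354*u + 505.
Then u = −5/4 is a root, so (4*u + 5) is a factor; dividing leaves u**2 − 10*u + 101.
The quadratic u**2 − 10*u + 101 has discriminant −304 < 0 and is irreducible over ℤ.

(4*u + 5)*(4*u − 9)*(6*u − 11)*(u**2 − 10*u + 101)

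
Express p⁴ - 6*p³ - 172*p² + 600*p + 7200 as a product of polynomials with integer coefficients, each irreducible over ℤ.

(p + 10)*(p + 6)*(p - 10)*(p - 12)

Testing divisors of the constant over divisors of the leading coefficient, p = 10 is a root, so (p - 10) divides it; the quotient is p³ + 4*p² - 132*p - 720.
Continuing, p = -10 is a root, so (p + 10) is a factor; dividing leaves p² - 6*p - 72.
The remaining quadratic factors as (p + 6)(p - 12).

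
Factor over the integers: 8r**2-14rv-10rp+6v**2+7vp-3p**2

(2r-2v-3p)(4r-3v+p)

Group: 4r(2r-2v-3p) + (-3v+p)(2r-2v-3p); both groups contain (2r-2v-3p).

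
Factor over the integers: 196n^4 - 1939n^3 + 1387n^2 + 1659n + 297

By the rational root theorem, n = 9 is a root, so (n - 9) is a factor; dividing leaves 196n^3 - 175n^2 - 188n - 33.
Next, n = 11/7 is a root, giving the factor (7n - 11) and quotient 28n^2 + 19n + 3.
The remaining quadratic factors as (7n + 3)(4n + 1).

(4n + 1)(7n + 3)(7n - 11)(n - 9)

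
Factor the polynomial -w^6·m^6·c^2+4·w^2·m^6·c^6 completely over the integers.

Every term has a factor of w^2·m^6·c^2; factoring it out leaves -w^4+4·c^4.
Recognize a difference of squares with the parts 2·c^2 and w^2.

-c^2·m^6·w^2·(w^2-2·c^2)·(w^2+2·c^2)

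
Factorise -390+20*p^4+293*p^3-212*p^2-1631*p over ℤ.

Testing divisors of the constant over divisors of the leading coefficient, p = 13/5 is a root, so (5*p-13) divides it; the quotient is 4*p^3+69*p^2+137*p+30.
Continuing, p = -1/4 is a root, so (4*p+1) divides it; the quotient is p^2+17*p+30.
The remaining quadratic factors as (p+2)(p+15).

(4*p+1)*(5*p-13)*(p+15)*(p+2)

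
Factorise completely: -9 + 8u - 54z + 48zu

Group as (48zu - 54z) + (8u - 9) = 6z(8u - 9) + (8u - 9).
Both groups share the factor (8u - 9).

(6z + 1)(8u - 9)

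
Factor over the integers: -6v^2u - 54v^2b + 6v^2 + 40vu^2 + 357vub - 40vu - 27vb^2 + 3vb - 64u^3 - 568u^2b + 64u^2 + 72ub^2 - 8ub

-(3v - 8u)(u + 9b - 1)(2v - 8u + b)

Group: 3v(-2vu - 18vb + 2v + 8u^2 + 71ub - 8u - 9b^2 + b) - 8u(-2vu - 18vb + 2v + 8u^2 + 71ub - 8u - 9b^2 + b); both groups contain (-2vu - 18vb + 2v + 8u^2 + 71ub - 8u - 9b^2 + b), so (3v - 8u) is a factor with cofactor -2vu - 18vb + 2v + 8u^2 + 71ub - 8u - 9b^2 + b.
The cofactor groups again: -2vu - 18vb + 2v + 8u^2 + 71ub - 8u - 9b^2 + b = -u(2v - 8u + b) + (-9b + 1)(2v - 8u + b); both groups contain (2v - 8u + b), giving -(u + 9b - 1)(2v - 8u + b).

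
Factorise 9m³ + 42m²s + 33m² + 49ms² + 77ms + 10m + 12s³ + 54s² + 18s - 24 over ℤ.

Group: 3m(3m² + 10ms + 13m + 3s² + 15s + 12) + (4s - 2)(3m² + 10ms + 13m + 3s² + 15s + 12); both groups contain (3m² + 10ms + 13m + 3s² + 15s + 12), so (3m + 4s - 2) is a factor with cofactor 3m² + 10ms + 13m + 3s² + 15s + 12.
The cofactor groups again: 3m² + 10ms + 13m + 3s² + 15s + 12 = 3m(m + 3s + 3) + (s + 4)(m + 3s + 3); both groups contain (m + 3s + 3), giving (3m + s + 4)(m + 3s + 3).

(3m + 4s - 2)(3m + s + 4)(m + 3s + 3)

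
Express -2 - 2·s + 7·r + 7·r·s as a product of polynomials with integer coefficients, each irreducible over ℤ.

(7·r - 2)·(s + 1)

Group as (7·r·s + 7·r) + (-2·s - 2) = 7·r·(s + 1) - 2·(s + 1).
Both groups share the factor (s + 1).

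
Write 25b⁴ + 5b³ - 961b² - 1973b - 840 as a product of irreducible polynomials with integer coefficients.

(5b + 3)(5b + 8)(b + 5)(b - 7)

By the rational root theorem, b = 7 is a root, so (b - 7) divides it; the quotient is 25b³ + 180b² + 299b + 120.
Continuing, b = -8/5 is a root, so (5b + 8) divides it; the quotient is 5b² + 28b + 15.
The remaining quadratic factors as (5b + 3)(b + 5).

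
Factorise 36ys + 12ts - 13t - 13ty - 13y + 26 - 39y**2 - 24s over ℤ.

-(13y - 12s + 13)(t + 3y - 2)

Group: -13y(t + 3y - 2) + (12s - 13)(t + 3y - 2); both groups contain (t + 3y - 2).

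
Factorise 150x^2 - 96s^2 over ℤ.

6(5x - 4s)(5x + 4s)

Every term has a factor of 6. Then 25x^2 - 16s^2 = (5x)² − (4s)².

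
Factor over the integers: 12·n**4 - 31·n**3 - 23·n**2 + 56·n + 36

(3·n + 2)·(4·n - 9)·(n + 1)·(n - 2)

Trying the rational-root candidates, n = -2/3 is a root, so (3·n + 2) is a factor; dividing leaves 4·n**3 - 13·n**2 + n + 18.
Next, n = 9/4 is a root, so (4·n - 9) divides it; the quotient is n**2 - n - 2.
The remaining quadratic factors as (n + 1)(n - 2).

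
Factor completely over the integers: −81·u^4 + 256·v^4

(4·v − 3·u)·(4·v + 3·u)·(16·v^2 + 9·u^2)

(4·v)⁴ − (3·u)⁴ = ((4·v)² − (3·u)²)((4·v)² + (3·u)²); the first factor splits again, the second (16·v^2 + 9·u^2) is irreducible.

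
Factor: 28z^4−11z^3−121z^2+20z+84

By the rational root theorem, z = −7/4 is a root, so (4z+7) divides it; the quotient is 7z^3−15z^2−4z+12.
Then z = 2 is a root, so (z−2) is a factor; dividing leaves 7z^2−z−6.
The remaining quadratic factors as (z−1)(7z+6).

(4z+7)(7z+6)(z−1)(z−2)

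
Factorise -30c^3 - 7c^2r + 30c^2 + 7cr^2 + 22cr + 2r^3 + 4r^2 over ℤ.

-(2c - r - 2)(3c + r)(5c + 2r)

Group: 5c(-6c^2 + cr + 6c + r^2 + 2r) + 2r(-6c^2 + cr + 6c + r^2 + 2r); both groups contain (-6c^2 + cr + 6c + r^2 + 2r), so (5c + 2r) is a factor with cofactor -6c^2 + cr + 6c + r^2 + 2r.
The cofactor groups again: -6c^2 + cr + 6c + r^2 + 2r = -2c(3c + r) + (r + 2)(3c + r); both groups contain (3c + r), giving -(2c - r - 2)(3c + r).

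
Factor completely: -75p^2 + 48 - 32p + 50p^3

(2p - 3)(5p + 4)(5p - 4)

Trying the rational-root candidates, p = -4/5 is a root, giving the factor (5p + 4) and quotient 10p^2 - 23p + 12.
The remaining quadratic factors as (2p - 3)(5p - 4).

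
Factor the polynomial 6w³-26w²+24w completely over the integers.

2w(3w-4)(w-3)

Pull out the common factor 2w, then factor the remaining trinomial.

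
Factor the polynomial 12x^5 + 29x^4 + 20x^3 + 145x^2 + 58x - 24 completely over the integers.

(3x + 2)(4x - 1)(x + 3)(x^2 - x + 4)

Trying the rational-root candidates, x = -3 is a root, so (x + 3) is a factor; dividing leaves 12x^4 - 7x^3 + 41x^2 + 22x - 8.
Then x = 1/4 is a root, so (4x - 1) divides it; the quotient is 3x^3 - x^2 + 10x + 8.
Then x = -2/3 is a root, so (3x + 2) is a factor; dividing leaves x^2 - x + 4.
The quadratic x^2 - x + 4 has discriminant -15 < 0 and is irreducible over ℤ.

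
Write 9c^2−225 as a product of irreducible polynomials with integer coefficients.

9(c+5)(c−5)

Every term has a factor of 9. Then c^2−25 = (c)² − (5)².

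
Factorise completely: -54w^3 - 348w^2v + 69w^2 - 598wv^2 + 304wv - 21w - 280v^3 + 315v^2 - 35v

Group: 2w(-27w^2 - 66wv + 21w - 35v^2 + 35v) + (8v - 1)(-27w^2 - 66wv + 21w - 35v^2 + 35v); both groups contain (-27w^2 - 66wv + 21w - 35v^2 + 35v), so (2w + 8v - 1) is a factor with cofactor -27w^2 - 66wv + 21w - 35v^2 + 35v.
The cofactor groups again: -27w^2 - 66wv + 21w - 35v^2 + 35v = -3w(9w + 7v - 7) - 5v(9w + 7v - 7); both groups contain (9w + 7v - 7), giving -(3w + 5v)(9w + 7v - 7).

-(3w + 5v)(9w + 7v - 7)(2w + 8v - 1)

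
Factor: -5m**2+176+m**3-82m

Among the possible rational roots, m = -8 is a root, so (m+8) divides it; the quotient is m**2-13m+22.
The remaining quadratic factors as (m-2)(m-11).

(m+8)(m-11)(m-2)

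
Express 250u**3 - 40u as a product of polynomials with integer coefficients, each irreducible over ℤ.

Every term has a factor of 10u. Then 25u**2 - 4 = (5u)² − (2)².

10u(5u + 2)(5u - 2)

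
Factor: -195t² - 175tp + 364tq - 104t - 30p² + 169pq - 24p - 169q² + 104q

Group: -15t(13t + 3p - 13q) + (-10p + 13q - 8)(13t + 3p - 13q); both groups contain (13t + 3p - 13q).

-(15t + 10p - 13q + 8)(13t + 3p - 13q)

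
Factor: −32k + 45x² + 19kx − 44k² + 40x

Group: −4k(11k + 9x + 8) + 5x(11k + 9x + 8); both groups contain (11k + 9x + 8).

−(11k + 9x + 8)(4k − 5x)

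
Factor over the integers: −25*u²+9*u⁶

u²*(3*u²+5)*(3*u²−5)

Factor out u² first: what remains is 9*u⁴−25.
Recognize a difference of squares with the parts 3*u² and 5.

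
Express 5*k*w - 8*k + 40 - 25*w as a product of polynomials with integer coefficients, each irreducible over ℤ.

(5*w - 8)*(k - 5)

Group as (5*k*w - 8*k) + (-25*w + 40) = k*(5*w - 8) - 5*(5*w - 8).
Both groups share the factor (5*w - 8).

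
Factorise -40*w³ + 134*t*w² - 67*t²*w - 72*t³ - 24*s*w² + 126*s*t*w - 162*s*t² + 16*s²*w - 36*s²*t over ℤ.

Group: 2*s*(-18*s*t + 8*s*w - 9*t² - 14*t*w + 8*w²) + (8*t - 5*w)*(-18*s*t + 8*s*w - 9*t² - 14*t*w + 8*w²); both groups contain (-18*s*t + 8*s*w - 9*t² - 14*t*w + 8*w²), so (2*s + 8*t - 5*w) is a factor with cofactor -18*s*t + 8*s*w - 9*t² - 14*t*w + 8*w².
The cofactor groups again: -18*s*t + 8*s*w - 9*t² - 14*t*w + 8*w² = -9*t*(2*s + t + 2*w) + 4*w*(2*s + t + 2*w); both groups contain (2*s + t + 2*w), giving -(9*t - 4*w)*(2*s + t + 2*w).

-(2*s + 8*t - 5*w)*(2*s + t + 2*w)*(9*t - 4*w)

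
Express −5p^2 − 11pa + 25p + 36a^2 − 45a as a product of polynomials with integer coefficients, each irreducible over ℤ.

−(5p − 9a)(p + 4a − 5)

Group: −5p(p + 4a − 5) + 9a(p + 4a − 5); both groups contain (p + 4a − 5).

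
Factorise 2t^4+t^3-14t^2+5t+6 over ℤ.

(2t+1)(t+3)(t-1)(t-2)

Among the possible rational roots, t = 2 is a root, giving the factor (t-2) and quotient 2t^3+5t^2-4t-3.
Next, t = -3 is a root, giving the factor (t+3) and quotient 2t^2-t-1.
The remaining quadratic factors as (t-1)(2t+1).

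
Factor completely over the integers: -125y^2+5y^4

Pull out the common factor 5y^2; y^2-25 is a difference of squares.

5y^2(y+5)(y-5)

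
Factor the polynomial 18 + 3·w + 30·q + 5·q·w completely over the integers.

(5·q + 3)·(w + 6)

Group as (5·q·w + 30·q) + (3·w + 18) = 5·q·(w + 6) + 3·(w + 6).
Both groups share the factor (w + 6).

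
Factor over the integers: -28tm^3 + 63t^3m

Pull out the common factor 7tm; 9t^2 - 4m^2 is a difference of squares.

7mt(3t - 2m)(3t + 2m)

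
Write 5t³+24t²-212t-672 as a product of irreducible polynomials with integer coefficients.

(5t+14)(t+8)(t-6)

Trying the rational-root candidates, t = -14/5 is a root, giving the factor (5t+14) and quotient t²+2t-48.
The remaining quadratic factors as (t+8)(t-6).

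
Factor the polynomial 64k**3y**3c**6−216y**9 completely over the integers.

Factor out 8y**3 first: what remains is 8k**3c**6−27y**6.
Recognize a difference of cubes with the parts 2kc**2 and 3y**2.

8y**3(2kc**2−3y**2)(4k**2c**4+6ky**2c**2+9y**4)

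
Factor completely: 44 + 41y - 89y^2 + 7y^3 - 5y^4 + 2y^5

(2y + 1)(y - 1)(y - 4)(y^2 + 2y + 11)

Trying the rational-root candidates, y = 1 is a root, so (y - 1) divides it; the quotient is 2y^4 - 3y^3 + 4y^2 - 85y - 44.
Next, y = 4 is a root, so (y - 4) is a factor; dividing leaves 2y^3 + 5y^2 + 24y + 11.
Then y = -1/2 is a root, so (2y + 1) is a factor; dividing leaves y^2 + 2y + 11.
The quadratic y^2 + 2y + 11 has discriminant -40 < 0 and is irreducible over ℤ.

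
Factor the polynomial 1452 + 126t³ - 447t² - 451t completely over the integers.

By the rational root theorem, t = 12/7 is a root, giving the factor (7t - 12) and quotient 18t² - 33t - 121.
The remaining quadratic factors as (3t - 11)(6t + 11).

(3t - 11)(6t + 11)(7t - 12)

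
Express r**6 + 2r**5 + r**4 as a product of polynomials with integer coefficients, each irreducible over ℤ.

r**4(r + 1)**2

Every term has a factor of r**4; factoring it out leaves r**2 + 2r + 1.
Recognize a perfect-square trinomial with the parts r and 1.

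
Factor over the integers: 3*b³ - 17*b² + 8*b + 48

(3*b + 4)*(b - 3)*(b - 4)

Testing divisors of the constant over divisors of the leading coefficient, b = -4/3 is a root, so (3*b + 4) divides it; the quotient is b² - 7*b + 12.
The remaining quadratic factors as (b - 4)(b - 3).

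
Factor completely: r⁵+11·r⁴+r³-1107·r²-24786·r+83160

By the rational root theorem, r = 3 is a root, so (r-3) divides it; the quotient is r⁴+14·r³+43·r²-978·r-27720.
Continuing, r = -15 is a root, so (r+15) divides it; the quotient is r³-r²+58·r-1848.
Then r = 11 is a root, so (r-11) divides it; the quotient is r²+10·r+168.
The quadratic r²+10·r+168 has discriminant -572 < 0 and is irreducible over ℤ.

(r+15)·(r-11)·(r-3)·(r²+10·r+168)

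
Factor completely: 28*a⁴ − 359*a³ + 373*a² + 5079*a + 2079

(4*a + 11)*(7*a + 3)*(a − 7)*(a − 9)

Testing divisors of the constant over divisors of the leading coefficient, a = 9 is a root, giving the factor (a − 9) and quotient 28*a³ − 107*a² − 590*a − 231.
Continuing, a = 7 is a root, giving the factor (a − 7) and quotient 28*a² + 89*a + 33.
The remaining quadratic factors as (4*a + 11)(7*a + 3).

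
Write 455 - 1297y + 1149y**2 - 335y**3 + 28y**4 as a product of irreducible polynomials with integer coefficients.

(4y - 13)(7y - 5)(y - 1)(y - 7)

Trying the rational-root candidates, y = 5/7 is a root, so (7y - 5) divides it; the quotient is 4y**3 - 45y**2 + 132y - 91.
Next, y = 1 is a root, giving the factor (y - 1) and quotient 4y**2 - 41y + 91.
The remaining quadratic factors as (4y - 13)(y - 7).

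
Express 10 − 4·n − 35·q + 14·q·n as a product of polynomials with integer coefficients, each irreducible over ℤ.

(2·n − 5)·(7·q − 2)

Group as (14·q·n − 35·q) + (−4·n + 10) = 7·q·(2·n − 5) − 2·(2·n − 5).
Both groups share the factor (2·n − 5).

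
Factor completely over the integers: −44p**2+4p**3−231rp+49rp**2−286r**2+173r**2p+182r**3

(13r+4p)(2r+p)(7r+p−11)

Group: 13r(14r**2+9rp−22r+p**2−11p) + 4p(14r**2+9rp−22r+p**2−11p); both groups contain (14r**2+9rp−22r+p**2−11p), so (13r+4p) is a factor with cofactor 14r**2+9rp−22r+p**2−11p.
The cofactor groups again: 14r**2+9rp−22r+p**2−11p = 2r(7r+p−11) + p(7r+p−11); both groups contain (7r+p−11), giving (2r+p)(7r+p−11).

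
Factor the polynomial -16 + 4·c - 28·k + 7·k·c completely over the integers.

Group as (7·k·c - 28·k) + (4·c - 16) = 7·k·(c - 4) + 4·(c - 4).
Both groups share the factor (c - 4).

(7·k + 4)·(c - 4)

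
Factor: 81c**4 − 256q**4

Write as (9c**2)² − (16q**2)², then factor 9c**2 − 16q**2 once more.

(3c + 4q)(3c − 4q)(9c**2 + 16q**2)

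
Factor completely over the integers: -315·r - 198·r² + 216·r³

Pull out the common factor 9·r, then factor the remaining trinomial.

9·r·(4·r - 7)·(6·r + 5)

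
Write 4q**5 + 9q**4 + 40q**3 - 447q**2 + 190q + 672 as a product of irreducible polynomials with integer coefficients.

(4q - 7)(q + 1)(q - 3)(q**2 + 6q + 32)

Testing divisors of the constant over divisors of the leading coefficient, q = -1 is a root, giving the factor (q + 1) and quotient 4q**4 + 5q**3 + 35q**2 - 482q + 672.
Then q = 7/4 is a root, so (4q - 7) is a factor; dividing leaves q**3 + 3q**2 + 14q - 96.
Then q = 3 is a root, so (q - 3) is a factor; dividing leaves q**2 + 6q + 32.
The quadratic q**2 + 6q + 32 has discriminant -92 < 0 and is irreducible over ℤ.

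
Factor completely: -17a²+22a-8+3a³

(3a-2)(a-1)(a-4)

Testing divisors of the constant over divisors of the leading coefficient, a = 2/3 is a root, giving the factor (3a-2) and quotient a²-5a+4.
The remaining quadratic factors as (a-4)(a-1).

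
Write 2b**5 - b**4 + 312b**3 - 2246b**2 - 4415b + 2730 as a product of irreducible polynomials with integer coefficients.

By the rational root theorem, b = -2 is a root, so (b + 2) is a factor; dividing leaves 2b**4 - 5b**3 + 322b**2 - 2890b + 1365.
Continuing, b = 1/2 is a root, so (2b - 1) divides it; the quotient is b**3 - 2b**2 + 160b - 1365.
Continuing, b = 7 is a root, so (b - 7) divides it; the quotient is b**2 + 5b + 195.
The quadratic b**2 + 5b + 195 has discriminant -755 < 0 and is irreducible over ℤ.

(2b - 1)(b + 2)(b - 7)(b**2 + 5b + 195)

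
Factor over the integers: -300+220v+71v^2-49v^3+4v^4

Among the possible rational roots, v = 10 is a root, so (v-10) divides it; the quotient is 4v^3-9v^2-19v+30.
Then v = 3 is a root, so (v-3) divides it; the quotient is 4v^2+3v-10.
The remaining quadratic factors as (4v-5)(v+2).

(4v-5)(v+2)(v-10)(v-3)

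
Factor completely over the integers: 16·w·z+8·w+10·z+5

(2·z+1)·(8·w+5)

Group as (16·w·z+8·w) + (10·z+5) = 8·w·(2·z+1) + 5·(2·z+1).
Both groups share the factor (2·z+1).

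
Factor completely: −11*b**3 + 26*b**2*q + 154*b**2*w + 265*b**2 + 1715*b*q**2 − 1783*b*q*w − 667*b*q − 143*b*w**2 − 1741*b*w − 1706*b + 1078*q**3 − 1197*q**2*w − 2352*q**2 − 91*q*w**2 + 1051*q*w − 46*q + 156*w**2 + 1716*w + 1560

Group: 11*b*(−b**2 + 3*b*q + 14*b*w + 23*b + 154*q**2 − 171*q*w − 72*q − 13*w**2 − 143*w − 130) + (7*q − 12)*(−b**2 + 3*b*q + 14*b*w + 23*b + 154*q**2 − 171*q*w − 72*q − 13*w**2 − 143*w − 130); both groups contain (−b**2 + 3*b*q + 14*b*w + 23*b + 154*q**2 − 171*q*w − 72*q − 13*w**2 − 143*w − 130), so (11*b + 7*q − 12) is a factor with cofactor −b**2 + 3*b*q + 14*b*w + 23*b + 154*q**2 − 171*q*w − 72*q − 13*w**2 − 143*w − 130.
The cofactor groups again: −b**2 + 3*b*q + 14*b*w + 23*b + 154*q**2 − 171*q*w − 72*q − 13*w**2 − 143*w − 130 = −b*(b − 14*q − w − 10) + (−11*q + 13*w + 13)*(b − 14*q − w − 10); both groups contain (b − 14*q − w − 10), giving −(b + 11*q − 13*w − 13)*(b − 14*q − w − 10).

−(11*b + 7*q − 12)*(b + 11*q − 13*w − 13)*(b − 14*q − w − 10)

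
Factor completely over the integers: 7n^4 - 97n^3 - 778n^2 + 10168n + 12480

(7n + 8)(n + 10)(n - 12)(n - 13)

Testing divisors of the constant over divisors of the leading coefficient, n = 13 is a root, so (n - 13) is a factor; dividing leaves 7n^3 - 6n^2 - 856n - 960.
Continuing, n = 12 is a root, so (n - 12) divides it; the quotient is 7n^2 + 78n + 80.
The remaining quadratic factors as (7n + 8)(n + 10).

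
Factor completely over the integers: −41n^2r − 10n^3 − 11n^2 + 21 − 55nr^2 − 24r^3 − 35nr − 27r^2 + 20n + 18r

Group: 2n(−5n^2 − 13nr + 2n − 8r^2 − r + 7) + (3r + 3)(−5n^2 − 13nr + 2n − 8r^2 − r + 7); both groups contain (−5n^2 − 13nr + 2n − 8r^2 − r + 7), so (2n + 3r + 3) is a factor with cofactor −5n^2 − 13nr + 2n − 8r^2 − r + 7.
The cofactor groups again: −5n^2 − 13nr + 2n − 8r^2 − r + 7 = −n(5n + 8r − 7) + (−r − 1)(5n + 8r − 7); both groups contain (5n + 8r − 7), giving −(n + r + 1)(5n + 8r − 7).

−(2n + 3r + 3)(5n + 8r − 7)(n + r + 1)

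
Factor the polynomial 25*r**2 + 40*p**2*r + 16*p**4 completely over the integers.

(4*p**2 + 5*r)**2

Recognize a perfect-square trinomial with the parts 5*r and 4*p**2.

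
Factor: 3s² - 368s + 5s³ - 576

(5s + 8)(s + 8)(s - 9)

Trying the rational-root candidates, s = 9 is a root, so (s - 9) divides it; the quotient is 5s² + 48s + 64.
The remaining quadratic factors as (s + 8)(5s + 8).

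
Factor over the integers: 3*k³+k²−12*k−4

(3*k+1)*(k+2)*(k−2)

Among the possible rational roots, k = −2 is a root, giving the factor (k+2) and quotient 3*k²−5*k−2.
The remaining quadratic factors as (3*k+1)(k−2).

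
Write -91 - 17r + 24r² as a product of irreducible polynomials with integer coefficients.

(3r - 7)(8r + 13)

Need a pair with product 24·(-91) = -2184 and sum -17: that's -56 and 39.
Split the middle term: 24r² - 56r + 39r - 91 = 8r(3r - 7) + 13(3r - 7).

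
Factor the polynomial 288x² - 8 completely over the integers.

8(6x + 1)(6x - 1)

Factor out 8, leaving 36x² - 1, which is a difference of two squares.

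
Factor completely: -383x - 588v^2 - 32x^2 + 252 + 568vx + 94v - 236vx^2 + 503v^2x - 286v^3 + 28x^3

-(11v - 2x - 7)(13v - 14x + 9)(2v - x + 4)

Group: 11v(-26v^2 + 41vx - 70v - 14x^2 + 65x - 36) + (-2x - 7)(-26v^2 + 41vx - 70v - 14x^2 + 65x - 36); both groups contain (-26v^2 + 41vx - 70v - 14x^2 + 65x - 36), so (11v - 2x - 7) is a factor with cofactor -26v^2 + 41vx - 70v - 14x^2 + 65x - 36.
The cofactor groups again: -26v^2 + 41vx - 70v - 14x^2 + 65x - 36 = -13v(2v - x + 4) + (14x - 9)(2v - x + 4); both groups contain (2v - x + 4), giving -(13v - 14x + 9)(2v - x + 4).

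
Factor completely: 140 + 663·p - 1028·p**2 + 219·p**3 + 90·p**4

Among the possible rational roots, p = 7/5 is a root, so (5·p - 7) is a factor; dividing leaves 18·p**3 + 69·p**2 - 109·p - 20.
Next, p = -1/6 is a root, so (6·p + 1) divides it; the quotient is 3·p**2 + 11·p - 20.
The remaining quadratic factors as (3·p - 4)(p + 5).

(3·p - 4)·(5·p - 7)·(6·p + 1)·(p + 5)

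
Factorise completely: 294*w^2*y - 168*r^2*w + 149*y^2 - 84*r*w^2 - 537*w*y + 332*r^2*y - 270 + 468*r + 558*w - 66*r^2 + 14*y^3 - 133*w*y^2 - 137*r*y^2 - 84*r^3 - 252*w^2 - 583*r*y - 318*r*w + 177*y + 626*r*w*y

-(2*r - 7*y + 6)*(6*r + 6*w - y - 9)*(7*r + 7*w - 2*y - 5)

Group: 6*r*(-14*r^2 - 14*r*w + 53*r*y - 32*r + 49*w*y - 42*w - 14*y^2 - 23*y + 30) + (6*w - y - 9)*(-14*r^2 - 14*r*w + 53*r*y - 32*r + 49*w*y - 42*w - 14*y^2 - 23*y + 30); both groups contain (-14*r^2 - 14*r*w + 53*r*y - 32*r + 49*w*y - 42*w - 14*y^2 - 23*y + 30), so (6*r + 6*w - y - 9) is a factor with cofactor -14*r^2 - 14*r*w + 53*r*y - 32*r + 49*w*y - 42*w - 14*y^2 - 23*y + 30.
The cofactor groups again: -14*r^2 - 14*r*w + 53*r*y - 32*r + 49*w*y - 42*w - 14*y^2 - 23*y + 30 = -2*r*(7*r + 7*w - 2*y - 5) + (7*y - 6)*(7*r + 7*w - 2*y - 5); both groups contain (7*r + 7*w - 2*y - 5), giving -(2*r - 7*y + 6)*(7*r + 7*w - 2*y - 5).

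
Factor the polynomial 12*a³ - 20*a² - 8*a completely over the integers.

4*a*(3*a + 1)*(a - 2)

Pull out the common factor 4*a, then factor the remaining trinomial.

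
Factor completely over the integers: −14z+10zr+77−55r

Group as (10zr−14z) + (−55r+77) = 2z(5r−7) − 11(5r−7).
Both groups share the factor (5r−7).

(2z−11)(5r−7)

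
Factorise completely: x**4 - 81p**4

Write as (x**2)² − (9p**2)², then factor x**2 - 9p**2 once more.

(x - 3p)(x + 3p)(x**2 + 9p**2)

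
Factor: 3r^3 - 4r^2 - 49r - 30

(3r + 2)(r + 3)(r - 5)

Trying the rational-root candidates, r = -2/3 is a root, so (3r + 2) is a factor; dividing leaves r^2 - 2r - 15.
The remaining quadratic factors as (r + 3)(r - 5).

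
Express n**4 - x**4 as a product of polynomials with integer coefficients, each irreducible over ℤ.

(n + x)·(n - x)·(n**2 + x**2)

Difference of squares twice: with A = n and B = x, A⁴ − B⁴ = (A² − B²)(A² + B²), and A² − B² factors again.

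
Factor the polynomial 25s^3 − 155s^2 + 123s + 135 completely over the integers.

(5s + 3)(5s − 9)(s − 5)

Among the possible rational roots, s = 5 is a root, so (s − 5) is a factor; dividing leaves 25s^2 − 30s − 27.
The remaining quadratic factors as (5s + 3)(5s − 9).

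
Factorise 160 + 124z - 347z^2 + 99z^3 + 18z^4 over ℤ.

(2z + 1)(3z - 4)(3z - 5)(z + 8)

Among the possible rational roots, z = -8 is a root, so (z + 8) divides it; the quotient is 18z^3 - 45z^2 + 13z + 20.
Next, z = 5/3 is a root, so (3z - 5) is a factor; dividing leaves 6z^2 - 5z - 4.
The remaining quadratic factors as (2z + 1)(3z - 4).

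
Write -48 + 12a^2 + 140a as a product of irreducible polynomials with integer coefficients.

Pull out the common factor 4, then factor the remaining trinomial.

4(3a - 1)(a + 12)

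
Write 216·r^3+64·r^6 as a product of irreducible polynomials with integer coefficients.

8·r^3·(2·r+3)·(4·r^2−6·r+9)

Every term has a factor of 8·r^3; factoring it out leaves 8·r^3+27.
Recognize a sum of cubes with the parts 3 and 2·r.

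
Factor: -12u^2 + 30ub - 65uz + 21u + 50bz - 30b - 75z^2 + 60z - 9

Group: -3u(4u - 10b + 15z - 3) + (-5z + 3)(4u - 10b + 15z - 3); both groups contain (4u - 10b + 15z - 3).

-(4u - 10b + 15z - 3)(3u + 5z - 3)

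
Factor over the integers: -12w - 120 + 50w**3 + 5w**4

Group as (5w**4 - 12w) + (50w**3 - 120) = w(5w**3 - 12) + 10(5w**3 - 12).
Both groups share the factor (5w**3 - 12).

(w + 10)(5w**3 - 12)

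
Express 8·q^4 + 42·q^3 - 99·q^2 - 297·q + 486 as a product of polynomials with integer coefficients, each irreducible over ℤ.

By the rational root theorem, q = -6 is a root, giving the factor (q + 6) and quotient 8·q^3 - 6·q^2 - 63·q + 81.
Next, q = -3 is a root, giving the factor (q + 3) and quotient 8·q^2 - 30·q + 27.
The remaining quadratic factors as (4·q - 9)(2·q - 3).

(2·q - 3)·(4·q - 9)·(q + 3)·(q + 6)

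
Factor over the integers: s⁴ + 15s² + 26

(s² + 13)(s² + 2)

Substitute u = s² to get a quadratic in u, then factor.
s² + 13 is irreducible over ℤ (always positive, so no real roots).
s² + 2 is irreducible over ℤ (always positive, so no real roots).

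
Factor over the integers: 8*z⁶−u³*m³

Recognize a difference of cubes with the parts 2*z² and u*m.

(2*z²−u*m)*(4*z⁴+2*z²*u*m+u²*m²)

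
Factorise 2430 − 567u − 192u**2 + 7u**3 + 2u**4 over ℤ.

(2u − 5)(u + 6)(u + 9)(u − 9)

Testing divisors of the constant over divisors of the leading coefficient, u = −9 is a root, so (u + 9) divides it; the quotient is 2u**3 − 11u**2 − 93u + 270.
Next, u = −6 is a root, giving the factor (u + 6) and quotient 2u**2 − 23u + 45.
The remaining quadratic factors as (2u − 5)(u − 9).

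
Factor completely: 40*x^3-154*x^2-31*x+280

(2*x-7)*(4*x+5)*(5*x-8)

Testing divisors of the constant over divisors of the leading coefficient, x = 7/2 is a root, giving the factor (2*x-7) and quotient 20*x^2-7*x-40.
The remaining quadratic factors as (4*x+5)(5*x-8).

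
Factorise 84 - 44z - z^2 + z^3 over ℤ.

Testing divisors of the constant over divisors of the leading coefficient, z = 2 is a root, giving the factor (z - 2) and quotient z^2 + z - 42.
The remaining quadratic factors as (z + 7)(z - 6).

(z + 7)(z - 2)(z - 6)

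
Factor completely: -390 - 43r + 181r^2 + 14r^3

(2r - 3)(7r + 10)(r + 13)

By the rational root theorem, r = -13 is a root, giving the factor (r + 13) and quotient 14r^2 - r - 30.
The remaining quadratic factors as (7r + 10)(2r - 3).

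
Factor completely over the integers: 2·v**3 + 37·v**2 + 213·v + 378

(2·v + 7)·(v + 6)·(v + 9)

By the rational root theorem, v = -7/2 is a root, so (2·v + 7) divides it; the quotient is v**2 + 15·v + 54.
The remaining quadratic factors as (v + 9)(v + 6).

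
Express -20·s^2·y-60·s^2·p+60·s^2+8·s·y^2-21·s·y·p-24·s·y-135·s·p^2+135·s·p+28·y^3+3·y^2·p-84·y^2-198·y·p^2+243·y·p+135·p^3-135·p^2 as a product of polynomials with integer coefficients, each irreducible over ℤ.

Group: y·(-20·s^2+8·s·y-45·s·p+28·y^2-81·y·p+45·p^2) + (3·p-3)·(-20·s^2+8·s·y-45·s·p+28·y^2-81·y·p+45·p^2); both groups contain (-20·s^2+8·s·y-45·s·p+28·y^2-81·y·p+45·p^2), so (y+3·p-3) is a factor with cofactor -20·s^2+8·s·y-45·s·p+28·y^2-81·y·p+45·p^2.
The cofactor groups again: -20·s^2+8·s·y-45·s·p+28·y^2-81·y·p+45·p^2 = -4·s·(5·s-7·y+15·p) + (-4·y+3·p)·(5·s-7·y+15·p); both groups contain (5·s-7·y+15·p), giving -(4·s+4·y-3·p)·(5·s-7·y+15·p).

-(4·s+4·y-3·p)·(5·s-7·y+15·p)·(y+3·p-3)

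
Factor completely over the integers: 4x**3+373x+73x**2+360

(4x+5)(x+8)(x+9)

Among the possible rational roots, x = -8 is a root, so (x+8) divides it; the quotient is 4x**2+41x+45.
The remaining quadratic factors as (4x+5)(x+9).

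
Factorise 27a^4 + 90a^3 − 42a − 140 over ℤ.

(3a + 10)(9a^3 − 14)

Group as (27a^4 − 42a) + (90a^3 − 140) = 3a(9a^3 − 14) + 10(9a^3 − 14).
Both groups share the factor (9a^3 − 14).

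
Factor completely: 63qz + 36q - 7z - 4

(7z + 4)(9q - 1)

Group as (63qz + 36q) + (-7z - 4) = 9q(7z + 4) - (7z + 4).
Both groups share the factor (7z + 4).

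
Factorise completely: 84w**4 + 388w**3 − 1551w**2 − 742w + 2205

(2w − 5)(6w − 7)(7w + 9)(w + 7)

By the rational root theorem, w = 7/6 is a root, so (6w − 7) is a factor; dividing leaves 14w**3 + 81w**2 − 164w − 315.
Next, w = −9/7 is a root, so (7w + 9) divides it; the quotient is 2w**2 + 9w − 35.
The remaining quadratic factors as (2w − 5)(w + 7).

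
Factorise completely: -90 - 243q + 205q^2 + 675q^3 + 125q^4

Trying the rational-root candidates, q = 3/5 is a root, so (5q - 3) is a factor; dividing leaves 25q^3 + 150q^2 + 131q + 30.
Continuing, q = -2/5 is a root, so (5q + 2) divides it; the quotient is 5q^2 + 28q + 15.
The remaining quadratic factors as (5q + 3)(q + 5).

(5q + 2)(5q + 3)(5q - 3)(q + 5)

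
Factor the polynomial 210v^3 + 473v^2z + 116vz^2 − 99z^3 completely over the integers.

(14v + 11z)(3v − z)(5v + 9z)

Group: 3v(70v^2 + 181vz + 99z^2) − z(70v^2 + 181vz + 99z^2); both groups contain (70v^2 + 181vz + 99z^2), so (3v − z) is a factor with cofactor 70v^2 + 181vz + 99z^2.
The cofactor groups again: 70v^2 + 181vz + 99z^2 = 5v(14v + 11z) + 9z(14v + 11z); both groups contain (14v + 11z), giving (5v + 9z)(14v + 11z).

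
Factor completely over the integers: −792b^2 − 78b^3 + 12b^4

6b^2(2b + 11)(b − 12)

Pull out the common factor 6b^2, then factor the remaining trinomial.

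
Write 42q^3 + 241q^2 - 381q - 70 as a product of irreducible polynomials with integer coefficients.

Trying the rational-root candidates, q = -1/6 is a root, so (6q + 1) divides it; the quotient is 7q^2 + 39q - 70.
The remaining quadratic factors as (q + 7)(7q - 10).

(6q + 1)(7q - 10)(q + 7)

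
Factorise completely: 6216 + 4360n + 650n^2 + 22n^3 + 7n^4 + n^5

(n + 2)(n + 6)(n + 7)(n^2 - 8n + 74)

Among the possible rational roots, n = -2 is a root, so (n + 2) is a factor; dividing leaves n^4 + 5n^3 + 12n^2 + 626n + 3108.
Continuing, n = -6 is a root, so (n + 6) is a factor; dividing leaves n^3 - n^2 + 18n + 518.
Continuing, n = -7 is a root, so (n + 7) is a factor; dividing leaves n^2 - 8n + 74.
The quadratic n^2 - 8n + 74 has discriminant -232 < 0 and is irreducible over ℤ.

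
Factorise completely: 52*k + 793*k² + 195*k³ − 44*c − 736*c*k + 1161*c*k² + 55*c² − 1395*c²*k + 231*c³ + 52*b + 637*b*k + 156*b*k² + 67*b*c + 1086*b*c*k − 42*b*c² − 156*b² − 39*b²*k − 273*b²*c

Group: 3*b*(−91*b*c − 13*b*k − 52*b + 77*c² − 80*c*k + 44*c − 13*k² − 52*k) + (3*c − 15*k − 1)*(−91*b*c − 13*b*k − 52*b + 77*c² − 80*c*k + 44*c − 13*k² − 52*k); both groups contain (−91*b*c − 13*b*k − 52*b + 77*c² − 80*c*k + 44*c − 13*k² − 52*k), so (3*b + 3*c − 15*k − 1) is a factor with cofactor −91*b*c − 13*b*k − 52*b + 77*c² − 80*c*k + 44*c − 13*k² − 52*k.
The cofactor groups again: −91*b*c − 13*b*k − 52*b + 77*c² − 80*c*k + 44*c − 13*k² − 52*k = −7*c*(13*b − 11*c + 13*k) + (−k − 4)*(13*b − 11*c + 13*k); both groups contain (13*b − 11*c + 13*k), giving −(7*c + k + 4)*(13*b − 11*c + 13*k).

−(13*b − 11*c + 13*k)*(3*b + 3*c − 15*k − 1)*(7*c + k + 4)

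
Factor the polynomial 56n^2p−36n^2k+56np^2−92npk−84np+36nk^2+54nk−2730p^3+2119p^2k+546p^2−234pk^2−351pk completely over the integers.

(2n+15p−2k−3)(14p−9k)(2n−13p)

Group: 2n(28np−18nk+210p^2−163pk−42p+18k^2+27k) − 13p(28np−18nk+210p^2−163pk−42p+18k^2+27k); both groups contain (28np−18nk+210p^2−163pk−42p+18k^2+27k), so (2n−13p) is a factor with cofactor 28np−18nk+210p^2−163pk−42p+18k^2+27k.
The cofactor groups again: 28np−18nk+210p^2−163pk−42p+18k^2+27k = 2n(14p−9k) + (15p−2k−3)(14p−9k); both groups contain (14p−9k), giving (2n+15p−2k−3)(14p−9k).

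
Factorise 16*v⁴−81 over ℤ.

Difference of squares twice: with A = 2*v and B = 3, A⁴ − B⁴ = (A² − B²)(A² + B²), and A² − B² factors again.

(2*v+3)*(2*v−3)*(4*v²+9)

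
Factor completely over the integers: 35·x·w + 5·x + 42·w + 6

Group as (35·x·w + 5·x) + (42·w + 6) = 5·x·(7·w + 1) + 6·(7·w + 1).
Both groups share the factor (7·w + 1).

(5·x + 6)·(7·w + 1)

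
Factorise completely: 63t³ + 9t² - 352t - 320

(3t + 5)(3t - 8)(7t + 8)

By the rational root theorem, t = 8/3 is a root, so (3t - 8) divides it; the quotient is 21t² + 59t + 40.
The remaining quadratic factors as (3t + 5)(7t + 8).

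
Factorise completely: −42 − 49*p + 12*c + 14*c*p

Group as (14*c*p + 12*c) + (−49*p − 42) = 2*c*(7*p + 6) − 7*(7*p + 6).
Both groups share the factor (7*p + 6).

(2*c − 7)*(7*p + 6)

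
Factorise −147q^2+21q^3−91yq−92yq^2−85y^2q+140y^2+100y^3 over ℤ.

(5y−7q)(5y−q+7)(4y+3q)

Group: 5y(20y^2+11yq+28y−3q^2+21q) − 7q(20y^2+11yq+28y−3q^2+21q); both groups contain (20y^2+11yq+28y−3q^2+21q), so (5y−7q) is a factor with cofactor 20y^2+11yq+28y−3q^2+21q.
The cofactor groups again: 20y^2+11yq+28y−3q^2+21q = 5y(4y+3q) + (−q+7)(4y+3q); both groups contain (4y+3q), giving (5y−q+7)(4y+3q).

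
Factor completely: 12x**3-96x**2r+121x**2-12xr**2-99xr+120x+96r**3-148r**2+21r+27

(4x-4r+3)(x-8r+9)(3x+3r+1)

Group: 3x(4x**2-36xr+39x+32r**2-60r+27) + (3r+1)(4x**2-36xr+39x+32r**2-60r+27); both groups contain (4x**2-36xr+39x+32r**2-60r+27), so (3x+3r+1) is a factor with cofactor 4x**2-36xr+39x+32r**2-60r+27.
The cofactor groups again: 4x**2-36xr+39x+32r**2-60r+27 = x(4x-4r+3) + (-8r+9)(4x-4r+3); both groups contain (4x-4r+3), giving (x-8r+9)(4x-4r+3).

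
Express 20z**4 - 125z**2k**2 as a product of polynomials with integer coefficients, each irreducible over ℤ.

Factor out 5z**2, leaving 4z**2 - 25k**2, which is a difference of two squares.

5z**2(2z - 5k)(2z + 5k)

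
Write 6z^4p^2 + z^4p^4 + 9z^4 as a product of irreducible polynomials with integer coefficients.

z^4(p^2 + 3)^2

Pull out the common factor z^4, leaving p^4 + 6p^2 + 9.
Recognize a perfect-square trinomial with the parts p^2 and 3.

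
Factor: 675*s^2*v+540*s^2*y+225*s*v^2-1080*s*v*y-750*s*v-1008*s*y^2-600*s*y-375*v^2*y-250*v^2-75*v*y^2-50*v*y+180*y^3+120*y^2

Group: 9*s*(75*s*v+60*s*y+25*v^2+5*v*y-12*y^2) + (-15*y-10)*(75*s*v+60*s*y+25*v^2+5*v*y-12*y^2); both groups contain (75*s*v+60*s*y+25*v^2+5*v*y-12*y^2), so (9*s-15*y-10) is a factor with cofactor 75*s*v+60*s*y+25*v^2+5*v*y-12*y^2.
The cofactor groups again: 75*s*v+60*s*y+25*v^2+5*v*y-12*y^2 = 5*v*(15*s+5*v-3*y) + 4*y*(15*s+5*v-3*y); both groups contain (15*s+5*v-3*y), giving (5*v+4*y)*(15*s+5*v-3*y).

(15*s+5*v-3*y)*(5*v+4*y)*(9*s-15*y-10)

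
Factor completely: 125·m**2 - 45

5·(5·m + 3)·(5·m - 3)

Every term has a factor of 5. Then 25·m**2 - 9 = (5·m)² − (3)².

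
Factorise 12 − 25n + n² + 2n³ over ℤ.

Trying the rational-root candidates, n = 3 is a root, so (n − 3) is a factor; dividing leaves 2n² + 7n − 4.
The remaining quadratic factors as (n + 4)(2n − 1).

(2n − 1)(n + 4)(n − 3)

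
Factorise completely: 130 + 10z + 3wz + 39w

(3w + 10)(z + 13)

Group as (3wz + 39w) + (10z + 130) = 3w(z + 13) + 10(z + 13).
Both groups share the factor (z + 13).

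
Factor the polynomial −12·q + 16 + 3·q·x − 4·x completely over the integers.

Group as (3·q·x − 12·q) + (−4·x + 16) = 3·q·(x − 4) − 4·(x − 4).
Both groups share the factor (x − 4).

(3·q − 4)·(x − 4)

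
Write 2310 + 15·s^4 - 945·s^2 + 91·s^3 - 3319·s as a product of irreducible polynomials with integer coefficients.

Testing divisors of the constant over divisors of the leading coefficient, s = -11/3 is a root, so (3·s + 11) divides it; the quotient is 5·s^3 + 12·s^2 - 359·s + 210.
Next, s = 3/5 is a root, so (5·s - 3) is a factor; dividing leaves s^2 + 3·s - 70.
The remaining quadratic factors as (s - 7)(s + 10).

(3·s + 11)·(5·s - 3)·(s + 10)·(s - 7)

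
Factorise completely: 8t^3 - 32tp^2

8t(t - 2p)(t + 2p)

Pull out the common factor 8t; t^2 - 4p^2 is a difference of squares.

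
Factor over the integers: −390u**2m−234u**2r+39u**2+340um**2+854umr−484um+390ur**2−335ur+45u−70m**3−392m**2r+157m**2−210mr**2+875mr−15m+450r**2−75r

Group: 10m(−39u**2+34um+65ur−45u−7m**2−35mr+15m+75r) + (6r−1)(−39u**2+34um+65ur−45u−7m**2−35mr+15m+75r); both groups contain (−39u**2+34um+65ur−45u−7m**2−35mr+15m+75r), so (10m+6r−1) is a factor with cofactor −39u**2+34um+65ur−45u−7m**2−35mr+15m+75r.
The cofactor groups again: −39u**2+34um+65ur−45u−7m**2−35mr+15m+75r = −13u(3u−m−5r) + (7m−15)(3u−m−5r); both groups contain (3u−m−5r), giving −(13u−7m+15)(3u−m−5r).

−(13u−7m+15)(3u−m−5r)(10m+6r−1)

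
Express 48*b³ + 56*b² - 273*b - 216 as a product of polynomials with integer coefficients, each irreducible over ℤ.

Trying the rational-root candidates, b = -3/4 is a root, so (4*b + 3) divides it; the quotient is 12*b² + 5*b - 72.
The remaining quadratic factors as (3*b + 8)(4*b - 9).

(3*b + 8)*(4*b + 3)*(4*b - 9)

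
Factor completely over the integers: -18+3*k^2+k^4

Substitute u = k^2 to get a quadratic in u, then factor.
k^2+6 is irreducible over ℤ (always positive, so no real roots).
k^2-3 is irreducible over ℤ (3 is not a perfect square).

(k^2+6)*(k^2-3)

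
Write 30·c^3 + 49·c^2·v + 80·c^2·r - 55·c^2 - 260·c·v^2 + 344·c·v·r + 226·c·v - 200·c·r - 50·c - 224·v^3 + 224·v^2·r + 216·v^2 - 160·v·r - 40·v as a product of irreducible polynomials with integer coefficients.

Group: 2·c·(15·c^2 - 28·c·v + 40·c·r + 10·c - 32·v^2 + 32·v·r + 8·v) + (7·v - 5)·(15·c^2 - 28·c·v + 40·c·r + 10·c - 32·v^2 + 32·v·r + 8·v); both groups contain (15·c^2 - 28·c·v + 40·c·r + 10·c - 32·v^2 + 32·v·r + 8·v), so (2·c + 7·v - 5) is a factor with cofactor 15·c^2 - 28·c·v + 40·c·r + 10·c - 32·v^2 + 32·v·r + 8·v.
The cofactor groups again: 15·c^2 - 28·c·v + 40·c·r + 10·c - 32·v^2 + 32·v·r + 8·v = 3·c·(5·c + 4·v) + (-8·v + 8·r + 2)·(5·c + 4·v); both groups contain (5·c + 4·v), giving (3·c - 8·v + 8·r + 2)·(5·c + 4·v).

(2·c + 7·v - 5)·(3·c - 8·v + 8·r + 2)·(5·c + 4·v)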